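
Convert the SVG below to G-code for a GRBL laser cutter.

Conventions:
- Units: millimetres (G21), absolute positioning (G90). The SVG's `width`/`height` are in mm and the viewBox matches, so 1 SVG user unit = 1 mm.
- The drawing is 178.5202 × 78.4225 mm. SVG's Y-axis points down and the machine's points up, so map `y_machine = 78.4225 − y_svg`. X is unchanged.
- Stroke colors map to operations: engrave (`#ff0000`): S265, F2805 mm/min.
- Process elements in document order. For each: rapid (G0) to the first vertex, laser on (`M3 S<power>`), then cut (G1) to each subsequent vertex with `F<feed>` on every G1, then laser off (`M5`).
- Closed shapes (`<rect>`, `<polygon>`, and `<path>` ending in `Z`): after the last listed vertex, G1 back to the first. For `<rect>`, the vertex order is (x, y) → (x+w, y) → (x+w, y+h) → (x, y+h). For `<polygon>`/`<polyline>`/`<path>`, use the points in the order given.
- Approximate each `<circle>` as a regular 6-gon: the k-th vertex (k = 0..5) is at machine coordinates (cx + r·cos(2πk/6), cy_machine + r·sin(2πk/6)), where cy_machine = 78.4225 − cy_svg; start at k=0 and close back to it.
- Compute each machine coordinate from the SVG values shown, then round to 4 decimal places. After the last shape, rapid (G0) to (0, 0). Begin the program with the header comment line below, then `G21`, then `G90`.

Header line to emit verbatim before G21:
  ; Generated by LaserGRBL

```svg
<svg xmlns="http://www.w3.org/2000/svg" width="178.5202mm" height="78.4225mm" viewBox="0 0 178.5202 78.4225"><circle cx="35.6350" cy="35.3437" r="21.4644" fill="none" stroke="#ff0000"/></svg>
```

; Generated by LaserGRBL
G21
G90
G0 X57.0994 Y43.0788
M3 S265
G1 X46.3672 Y61.6675 F2805
G1 X24.9028 Y61.6675 F2805
G1 X14.1706 Y43.0788 F2805
G1 X24.9028 Y24.4901 F2805
G1 X46.3672 Y24.4901 F2805
G1 X57.0994 Y43.0788 F2805
M5
G0 X0.0000 Y0.0000

1 u = 1 mm; y_m = 78.4225 − y.

[1] `<circle>` circle, #ff0000→engrave S265 F2805: (57.0994,43.0788) → (46.3672,61.6675) → (24.9028,61.6675) → (14.1706,43.0788) → (24.9028,24.4901) → (46.3672,24.4901) → (57.0994,43.0788) (closed)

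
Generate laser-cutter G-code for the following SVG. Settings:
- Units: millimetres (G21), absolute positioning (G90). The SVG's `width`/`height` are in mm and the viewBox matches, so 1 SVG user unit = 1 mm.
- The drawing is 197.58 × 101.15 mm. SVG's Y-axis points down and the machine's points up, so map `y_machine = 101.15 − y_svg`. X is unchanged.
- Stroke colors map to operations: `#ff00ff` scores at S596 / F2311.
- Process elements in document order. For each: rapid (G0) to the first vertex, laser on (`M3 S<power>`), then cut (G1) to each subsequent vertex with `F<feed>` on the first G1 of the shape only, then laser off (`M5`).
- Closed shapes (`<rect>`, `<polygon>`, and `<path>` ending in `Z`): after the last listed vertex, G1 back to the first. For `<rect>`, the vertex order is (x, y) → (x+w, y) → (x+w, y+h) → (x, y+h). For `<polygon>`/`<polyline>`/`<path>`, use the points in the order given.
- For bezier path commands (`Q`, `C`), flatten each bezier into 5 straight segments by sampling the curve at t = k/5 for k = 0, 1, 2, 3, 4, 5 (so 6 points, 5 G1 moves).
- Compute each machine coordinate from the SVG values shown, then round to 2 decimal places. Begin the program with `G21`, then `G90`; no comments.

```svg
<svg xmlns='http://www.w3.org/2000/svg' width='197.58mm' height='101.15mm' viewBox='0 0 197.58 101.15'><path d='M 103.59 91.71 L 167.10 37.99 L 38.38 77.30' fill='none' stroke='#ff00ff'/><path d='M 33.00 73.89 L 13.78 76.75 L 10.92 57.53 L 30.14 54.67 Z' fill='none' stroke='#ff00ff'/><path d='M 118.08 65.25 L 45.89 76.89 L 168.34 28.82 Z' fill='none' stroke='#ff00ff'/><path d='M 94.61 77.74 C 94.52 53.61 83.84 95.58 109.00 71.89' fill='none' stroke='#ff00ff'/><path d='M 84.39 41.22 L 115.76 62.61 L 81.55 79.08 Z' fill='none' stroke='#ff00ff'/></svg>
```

G21
G90
G0 X103.59 Y9.44
M3 S596
G1 X167.10 Y63.16 F2311
G1 X38.38 Y23.85
M5
G0 X33.00 Y27.26
M3 S596
G1 X13.78 Y24.40 F2311
G1 X10.92 Y43.62
G1 X30.14 Y46.48
G1 X33.00 Y27.26
M5
G0 X118.08 Y35.90
M3 S596
G1 X45.89 Y24.26 F2311
G1 X168.34 Y72.33
G1 X118.08 Y35.90
M5
G0 X94.61 Y23.41
M3 S596
G1 X93.66 Y31.01 F2311
G1 X92.39 Y29.07
G1 X93.04 Y23.92
G1 X97.83 Y21.87
G1 X109.00 Y29.26
M5
G0 X84.39 Y59.93
M3 S596
G1 X115.76 Y38.54 F2311
G1 X81.55 Y22.07
G1 X84.39 Y59.93
M5

viewBox `0 0 197.58 101.15` with mm width/height → 1 unit = 1 mm. Flip: y_m = 101.15 − y_svg.

**Shape 1** — `<path>` open polyline, stroke `#ff00ff` → score (S596, F2311). Machine vertices: (103.59,9.44) → (167.10,63.16) → (38.38,23.85). Open path.

**Shape 2** — `<path>` regular polygon, stroke `#ff00ff` → score (S596, F2311). Machine vertices: (33.00,27.26) → (13.78,24.40) → (10.92,43.62) → (30.14,46.48) → (33.00,27.26). Closed: final G1 returns to the first vertex.

**Shape 3** — `<path>` closed polygon, stroke `#ff00ff` → score (S596, F2311). Machine vertices: (118.08,35.90) → (45.89,24.26) → (168.34,72.33) → (118.08,35.90). Closed: final G1 returns to the first vertex.

**Shape 4** — `<path>` cubic bezier, stroke `#ff00ff` → score (S596, F2311). Control points (SVG): P0=(94.61,77.74), P1=(94.52,53.61), P2=(83.84,95.58), P3=(109.00,71.89); sampled at t=k/5. Machine vertices: (94.61,23.41) → (93.66,31.01) → (92.39,29.07) → (93.04,23.92) → (97.83,21.87) → (109.00,29.26). Open path.

**Shape 5** — `<path>` regular polygon, stroke `#ff00ff` → score (S596, F2311). Machine vertices: (84.39,59.93) → (115.76,38.54) → (81.55,22.07) → (84.39,59.93). Closed: final G1 returns to the first vertex.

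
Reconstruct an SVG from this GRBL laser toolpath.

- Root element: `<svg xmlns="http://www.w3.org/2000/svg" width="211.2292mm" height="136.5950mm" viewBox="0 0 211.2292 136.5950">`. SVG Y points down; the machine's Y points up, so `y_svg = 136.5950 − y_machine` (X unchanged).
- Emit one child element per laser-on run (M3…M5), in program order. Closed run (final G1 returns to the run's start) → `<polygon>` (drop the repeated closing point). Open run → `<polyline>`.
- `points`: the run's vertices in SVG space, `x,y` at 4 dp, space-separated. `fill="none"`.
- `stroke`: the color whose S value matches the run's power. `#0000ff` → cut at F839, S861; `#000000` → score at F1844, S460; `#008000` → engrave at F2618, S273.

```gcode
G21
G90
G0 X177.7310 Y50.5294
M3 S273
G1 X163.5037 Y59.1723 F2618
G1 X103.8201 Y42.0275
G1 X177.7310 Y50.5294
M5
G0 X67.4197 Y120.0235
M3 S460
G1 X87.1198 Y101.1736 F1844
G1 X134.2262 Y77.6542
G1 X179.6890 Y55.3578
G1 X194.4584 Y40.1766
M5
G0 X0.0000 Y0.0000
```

<svg xmlns="http://www.w3.org/2000/svg" width="211.2292mm" height="136.5950mm" viewBox="0 0 211.2292 136.5950">
  <polygon points="177.7310,86.0656 163.5037,77.4227 103.8201,94.5675" fill="none" stroke="#008000"/>
  <polyline points="67.4197,16.5715 87.1198,35.4214 134.2262,58.9408 179.6890,81.2372 194.4584,96.4184" fill="none" stroke="#000000"/>
</svg>

y_svg = 136.5950 − y_m.

[1] S273→`#008000` (engrave); closed run; points: 177.7310,86.0656 163.5037,77.4227 103.8201,94.5675

[2] S460→`#000000` (score); open run; points: 67.4197,16.5715 87.1198,35.4214 134.2262,58.9408 179.6890,81.2372 194.4584,96.4184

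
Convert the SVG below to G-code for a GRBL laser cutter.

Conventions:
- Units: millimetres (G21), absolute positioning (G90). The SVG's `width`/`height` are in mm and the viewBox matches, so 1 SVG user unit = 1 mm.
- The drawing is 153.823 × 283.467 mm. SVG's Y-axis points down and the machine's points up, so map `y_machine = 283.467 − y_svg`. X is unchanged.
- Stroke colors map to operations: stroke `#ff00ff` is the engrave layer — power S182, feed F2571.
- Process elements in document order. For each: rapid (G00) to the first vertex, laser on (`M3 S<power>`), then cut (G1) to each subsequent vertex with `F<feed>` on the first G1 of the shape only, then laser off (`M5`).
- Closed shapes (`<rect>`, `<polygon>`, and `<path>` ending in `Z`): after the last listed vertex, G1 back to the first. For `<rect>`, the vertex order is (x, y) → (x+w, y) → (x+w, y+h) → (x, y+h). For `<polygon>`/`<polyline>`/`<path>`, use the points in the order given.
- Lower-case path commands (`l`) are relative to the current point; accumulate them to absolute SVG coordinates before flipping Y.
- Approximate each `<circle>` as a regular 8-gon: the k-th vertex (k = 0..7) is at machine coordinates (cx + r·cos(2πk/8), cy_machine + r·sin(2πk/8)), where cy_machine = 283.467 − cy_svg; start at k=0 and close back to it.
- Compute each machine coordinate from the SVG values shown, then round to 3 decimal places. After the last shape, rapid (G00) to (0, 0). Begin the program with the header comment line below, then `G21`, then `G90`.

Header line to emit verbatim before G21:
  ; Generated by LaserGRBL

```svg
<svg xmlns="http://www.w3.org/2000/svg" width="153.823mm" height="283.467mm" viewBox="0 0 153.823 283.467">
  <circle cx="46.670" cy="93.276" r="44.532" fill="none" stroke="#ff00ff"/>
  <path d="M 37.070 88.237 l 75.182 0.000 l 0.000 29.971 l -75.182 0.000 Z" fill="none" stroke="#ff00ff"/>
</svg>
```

; Generated by LaserGRBL
G21
G90
G00 X91.202 Y190.191
M3 S182
G1 X78.159 Y221.680 F2571
G1 X46.670 Y234.723
G1 X15.181 Y221.680
G1 X2.138 Y190.191
G1 X15.181 Y158.702
G1 X46.670 Y145.659
G1 X78.159 Y158.702
G1 X91.202 Y190.191
M5
G00 X37.070 Y195.230
M3 S182
G1 X112.252 Y195.230 F2571
G1 X112.252 Y165.259
G1 X37.070 Y165.259
G1 X37.070 Y195.230
M5
G00 X0.000 Y0.000

Since the viewBox matches the mm dimensions, user units are millimetres directly. The only transform is the Y-flip y_m = 283.467 − y_svg.

Shape 1 is a circle drawn with `<circle>`. Its stroke #ff00ff means engrave at S182, F2571. After flipping Y the toolpath is (91.202,190.191) → (78.159,221.680) → (46.670,234.723) → (15.181,221.680) → (2.138,190.191) → (15.181,158.702) → (46.670,145.659) → (78.159,158.702) → (91.202,190.191), returning to the start.

Shape 2 is a rectangle drawn with `<path>`. Its stroke #ff00ff means engrave at S182, F2571. After flipping Y the toolpath is (37.070,195.230) → (112.252,195.230) → (112.252,165.259) → (37.070,165.259) → (37.070,195.230), returning to the start.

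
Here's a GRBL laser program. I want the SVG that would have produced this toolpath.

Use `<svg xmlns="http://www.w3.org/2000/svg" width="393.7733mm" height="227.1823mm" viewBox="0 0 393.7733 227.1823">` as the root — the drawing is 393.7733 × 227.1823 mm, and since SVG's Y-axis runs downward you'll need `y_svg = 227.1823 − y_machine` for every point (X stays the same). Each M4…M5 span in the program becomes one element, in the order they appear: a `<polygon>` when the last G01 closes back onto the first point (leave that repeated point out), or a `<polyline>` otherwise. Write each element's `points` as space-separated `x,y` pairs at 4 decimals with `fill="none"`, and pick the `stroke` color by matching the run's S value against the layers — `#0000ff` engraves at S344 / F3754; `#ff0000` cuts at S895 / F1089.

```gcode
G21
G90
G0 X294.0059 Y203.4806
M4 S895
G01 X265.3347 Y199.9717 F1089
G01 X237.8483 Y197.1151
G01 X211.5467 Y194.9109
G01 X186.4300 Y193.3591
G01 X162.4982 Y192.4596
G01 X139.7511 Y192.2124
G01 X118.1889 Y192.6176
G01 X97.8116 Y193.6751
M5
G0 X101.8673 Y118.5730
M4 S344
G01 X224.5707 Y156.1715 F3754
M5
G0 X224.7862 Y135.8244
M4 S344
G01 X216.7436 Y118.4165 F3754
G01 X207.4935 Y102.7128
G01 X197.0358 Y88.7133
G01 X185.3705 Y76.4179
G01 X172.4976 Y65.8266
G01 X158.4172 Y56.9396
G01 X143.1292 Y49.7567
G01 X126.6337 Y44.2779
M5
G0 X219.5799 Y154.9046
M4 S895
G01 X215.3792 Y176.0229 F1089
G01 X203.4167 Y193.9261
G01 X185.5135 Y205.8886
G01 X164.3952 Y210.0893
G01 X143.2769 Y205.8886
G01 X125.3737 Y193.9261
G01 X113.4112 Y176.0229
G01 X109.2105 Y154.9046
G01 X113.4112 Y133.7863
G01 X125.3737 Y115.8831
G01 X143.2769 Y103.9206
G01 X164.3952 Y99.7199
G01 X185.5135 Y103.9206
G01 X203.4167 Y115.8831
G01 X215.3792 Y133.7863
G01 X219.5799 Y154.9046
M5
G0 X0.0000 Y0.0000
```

Each laser-on run becomes one SVG element. Flip Y back into SVG space with y_svg = 227.1823 − y_machine.

Run 1: power S895 maps to stroke `#ff0000` (cut). The run is open, so emit a `<polyline>` with points (Y-flipped): 294.0059,23.7017 265.3347,27.2106 237.8483,30.0672 211.5467,32.2714 186.4300,33.8232 162.4982,34.7227 139.7511,34.9699 118.1889,34.5647 97.8116,33.5072.

Run 2: power S344 maps to stroke `#0000ff` (engrave). The run is open, so emit a `<polyline>` with points (Y-flipped): 101.8673,108.6093 224.5707,71.0108.

Run 3: the run's S344 means `#0000ff` (engrave). The run is open, so emit a `<polyline>` with points (Y-flipped): 224.7862,91.3579 216.7436,108.7658 207.4935,124.4695 197.0358,138.4690 185.3705,150.7644 172.4976,161.3557 158.4172,170.2427 143.1292,177.4256 126.6337,182.9044.

Run 4: the run's S895 means `#ff0000` (cut). The run returns to its start, so emit a `<polygon>` with points (Y-flipped): 219.5799,72.2777 215.3792,51.1594 203.4167,33.2562 185.5135,21.2937 164.3952,17.0930 143.2769,21.2937 125.3737,33.2562 113.4112,51.1594 109.2105,72.2777 113.4112,93.3960 125.3737,111.2992 143.2769,123.2617 164.3952,127.4624 185.5135,123.2617 203.4167,111.2992 215.3792,93.3960.

<svg xmlns="http://www.w3.org/2000/svg" width="393.7733mm" height="227.1823mm" viewBox="0 0 393.7733 227.1823">
  <polyline points="294.0059,23.7017 265.3347,27.2106 237.8483,30.0672 211.5467,32.2714 186.4300,33.8232 162.4982,34.7227 139.7511,34.9699 118.1889,34.5647 97.8116,33.5072" fill="none" stroke="#ff0000"/>
  <polyline points="101.8673,108.6093 224.5707,71.0108" fill="none" stroke="#0000ff"/>
  <polyline points="224.7862,91.3579 216.7436,108.7658 207.4935,124.4695 197.0358,138.4690 185.3705,150.7644 172.4976,161.3557 158.4172,170.2427 143.1292,177.4256 126.6337,182.9044" fill="none" stroke="#0000ff"/>
  <polygon points="219.5799,72.2777 215.3792,51.1594 203.4167,33.2562 185.5135,21.2937 164.3952,17.0930 143.2769,21.2937 125.3737,33.2562 113.4112,51.1594 109.2105,72.2777 113.4112,93.3960 125.3737,111.2992 143.2769,123.2617 164.3952,127.4624 185.5135,123.2617 203.4167,111.2992 215.3792,93.3960" fill="none" stroke="#ff0000"/>
</svg>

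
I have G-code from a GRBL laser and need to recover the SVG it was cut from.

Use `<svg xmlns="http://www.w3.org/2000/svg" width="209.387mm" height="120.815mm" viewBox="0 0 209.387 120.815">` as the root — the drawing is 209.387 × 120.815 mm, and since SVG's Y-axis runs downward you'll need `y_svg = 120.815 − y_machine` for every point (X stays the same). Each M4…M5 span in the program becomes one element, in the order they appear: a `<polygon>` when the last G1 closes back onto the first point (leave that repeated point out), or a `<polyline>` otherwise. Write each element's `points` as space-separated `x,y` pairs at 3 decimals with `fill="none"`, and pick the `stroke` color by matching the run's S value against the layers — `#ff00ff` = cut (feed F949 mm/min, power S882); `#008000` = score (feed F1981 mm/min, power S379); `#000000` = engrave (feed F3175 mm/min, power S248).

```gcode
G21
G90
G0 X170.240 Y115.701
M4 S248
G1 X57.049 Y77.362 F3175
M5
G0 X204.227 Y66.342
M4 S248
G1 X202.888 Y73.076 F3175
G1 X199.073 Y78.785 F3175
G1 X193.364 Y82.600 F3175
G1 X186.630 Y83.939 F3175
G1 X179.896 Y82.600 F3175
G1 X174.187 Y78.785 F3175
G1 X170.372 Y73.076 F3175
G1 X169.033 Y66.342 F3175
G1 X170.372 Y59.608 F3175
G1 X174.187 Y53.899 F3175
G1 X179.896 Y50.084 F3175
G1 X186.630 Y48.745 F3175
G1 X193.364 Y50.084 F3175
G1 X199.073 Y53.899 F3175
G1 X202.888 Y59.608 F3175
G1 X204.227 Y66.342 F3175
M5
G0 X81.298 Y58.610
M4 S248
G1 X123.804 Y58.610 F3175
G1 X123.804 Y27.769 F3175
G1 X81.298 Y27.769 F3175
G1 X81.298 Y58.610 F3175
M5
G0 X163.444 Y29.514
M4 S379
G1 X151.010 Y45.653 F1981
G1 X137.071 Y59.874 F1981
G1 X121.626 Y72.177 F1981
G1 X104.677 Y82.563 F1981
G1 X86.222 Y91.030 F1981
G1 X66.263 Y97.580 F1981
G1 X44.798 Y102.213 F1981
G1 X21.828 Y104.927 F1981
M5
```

y_svg = 120.815 − y_m.

[1] S248→`#000000` (engrave); open run; points: 170.240,5.114 57.049,43.453

[2] S248→`#000000` (engrave); closed run; points: 204.227,54.473 202.888,47.739 199.073,42.030 193.364,38.215 186.630,36.876 179.896,38.215 174.187,42.030 170.372,47.739 169.033,54.473 170.372,61.207 174.187,66.916 179.896,70.731 186.630,72.070 193.364,70.731 199.073,66.916 202.888,61.207

[3] S248→`#000000` (engrave); closed run; points: 81.298,62.205 123.804,62.205 123.804,93.046 81.298,93.046

[4] S379→`#008000` (score); open run; points: 163.444,91.301 151.010,75.162 137.071,60.941 121.626,48.638 104.677,38.252 86.222,29.785 66.263,23.235 44.798,18.602 21.828,15.888

<svg xmlns="http://www.w3.org/2000/svg" width="209.387mm" height="120.815mm" viewBox="0 0 209.387 120.815">
  <polyline points="170.240,5.114 57.049,43.453" fill="none" stroke="#000000"/>
  <polygon points="204.227,54.473 202.888,47.739 199.073,42.030 193.364,38.215 186.630,36.876 179.896,38.215 174.187,42.030 170.372,47.739 169.033,54.473 170.372,61.207 174.187,66.916 179.896,70.731 186.630,72.070 193.364,70.731 199.073,66.916 202.888,61.207" fill="none" stroke="#000000"/>
  <polygon points="81.298,62.205 123.804,62.205 123.804,93.046 81.298,93.046" fill="none" stroke="#000000"/>
  <polyline points="163.444,91.301 151.010,75.162 137.071,60.941 121.626,48.638 104.677,38.252 86.222,29.785 66.263,23.235 44.798,18.602 21.828,15.888" fill="none" stroke="#008000"/>
</svg>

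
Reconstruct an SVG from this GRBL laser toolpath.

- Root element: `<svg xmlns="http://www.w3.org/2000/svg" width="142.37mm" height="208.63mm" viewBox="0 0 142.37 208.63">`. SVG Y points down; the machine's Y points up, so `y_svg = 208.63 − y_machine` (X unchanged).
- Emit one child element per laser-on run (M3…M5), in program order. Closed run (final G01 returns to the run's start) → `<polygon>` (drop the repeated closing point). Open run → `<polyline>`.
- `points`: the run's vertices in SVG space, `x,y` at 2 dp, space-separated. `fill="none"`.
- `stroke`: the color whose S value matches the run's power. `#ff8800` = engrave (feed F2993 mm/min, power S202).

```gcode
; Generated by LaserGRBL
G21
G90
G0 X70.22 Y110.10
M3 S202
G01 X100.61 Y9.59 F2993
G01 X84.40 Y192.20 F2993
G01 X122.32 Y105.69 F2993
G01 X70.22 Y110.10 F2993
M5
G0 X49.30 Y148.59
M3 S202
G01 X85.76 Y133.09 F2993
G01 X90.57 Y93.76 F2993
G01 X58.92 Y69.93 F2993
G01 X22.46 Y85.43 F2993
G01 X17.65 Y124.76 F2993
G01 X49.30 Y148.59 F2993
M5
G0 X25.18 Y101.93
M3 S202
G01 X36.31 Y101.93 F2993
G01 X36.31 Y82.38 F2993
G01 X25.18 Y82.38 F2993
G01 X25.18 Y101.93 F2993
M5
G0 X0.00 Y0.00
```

y_svg = 208.63 − y_m. Every run uses S202, so all elements get stroke `#ff8800` (engrave).

[1] closed run; points: 70.22,98.53 100.61,199.04 84.40,16.43 122.32,102.94

[2] closed run; points: 49.30,60.04 85.76,75.54 90.57,114.87 58.92,138.70 22.46,123.20 17.65,83.87

[3] closed run; points: 25.18,106.70 36.31,106.70 36.31,126.25 25.18,126.25

<svg xmlns="http://www.w3.org/2000/svg" width="142.37mm" height="208.63mm" viewBox="0 0 142.37 208.63">
  <polygon points="70.22,98.53 100.61,199.04 84.40,16.43 122.32,102.94" fill="none" stroke="#ff8800"/>
  <polygon points="49.30,60.04 85.76,75.54 90.57,114.87 58.92,138.70 22.46,123.20 17.65,83.87" fill="none" stroke="#ff8800"/>
  <polygon points="25.18,106.70 36.31,106.70 36.31,126.25 25.18,126.25" fill="none" stroke="#ff8800"/>
</svg>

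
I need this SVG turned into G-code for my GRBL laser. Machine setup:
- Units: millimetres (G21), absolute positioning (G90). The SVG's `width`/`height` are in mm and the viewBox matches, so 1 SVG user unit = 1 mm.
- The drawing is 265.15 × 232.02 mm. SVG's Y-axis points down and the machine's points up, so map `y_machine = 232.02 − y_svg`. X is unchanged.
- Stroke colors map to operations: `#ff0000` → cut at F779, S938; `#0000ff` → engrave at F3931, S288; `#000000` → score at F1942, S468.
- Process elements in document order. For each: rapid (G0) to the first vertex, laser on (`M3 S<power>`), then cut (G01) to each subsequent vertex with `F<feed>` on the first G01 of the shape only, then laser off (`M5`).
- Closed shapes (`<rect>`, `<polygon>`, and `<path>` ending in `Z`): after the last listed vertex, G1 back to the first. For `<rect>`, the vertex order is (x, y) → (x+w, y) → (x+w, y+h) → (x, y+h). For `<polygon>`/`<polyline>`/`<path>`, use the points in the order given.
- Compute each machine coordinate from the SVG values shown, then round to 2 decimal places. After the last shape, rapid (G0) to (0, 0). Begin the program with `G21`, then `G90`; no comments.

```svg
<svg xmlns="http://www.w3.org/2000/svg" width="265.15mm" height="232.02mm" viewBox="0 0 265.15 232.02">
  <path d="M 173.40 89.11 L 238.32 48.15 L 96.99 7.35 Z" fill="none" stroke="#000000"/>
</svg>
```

G21
G90
G0 X173.40 Y142.91
M3 S468
G01 X238.32 Y183.87 F1942
G01 X96.99 Y224.67
G01 X173.40 Y142.91
M5
G0 X0.00 Y0.00

viewBox `0 0 265.15 232.02` with mm width/height → 1 unit = 1 mm. Flip: y_m = 232.02 − y_svg.

**Shape 1** — `<path>` closed polygon, stroke `#000000` → score (S468, F1942). Machine vertices: (173.40,142.91) → (238.32,183.87) → (96.99,224.67) → (173.40,142.91). Closed: final G1 returns to the first vertex.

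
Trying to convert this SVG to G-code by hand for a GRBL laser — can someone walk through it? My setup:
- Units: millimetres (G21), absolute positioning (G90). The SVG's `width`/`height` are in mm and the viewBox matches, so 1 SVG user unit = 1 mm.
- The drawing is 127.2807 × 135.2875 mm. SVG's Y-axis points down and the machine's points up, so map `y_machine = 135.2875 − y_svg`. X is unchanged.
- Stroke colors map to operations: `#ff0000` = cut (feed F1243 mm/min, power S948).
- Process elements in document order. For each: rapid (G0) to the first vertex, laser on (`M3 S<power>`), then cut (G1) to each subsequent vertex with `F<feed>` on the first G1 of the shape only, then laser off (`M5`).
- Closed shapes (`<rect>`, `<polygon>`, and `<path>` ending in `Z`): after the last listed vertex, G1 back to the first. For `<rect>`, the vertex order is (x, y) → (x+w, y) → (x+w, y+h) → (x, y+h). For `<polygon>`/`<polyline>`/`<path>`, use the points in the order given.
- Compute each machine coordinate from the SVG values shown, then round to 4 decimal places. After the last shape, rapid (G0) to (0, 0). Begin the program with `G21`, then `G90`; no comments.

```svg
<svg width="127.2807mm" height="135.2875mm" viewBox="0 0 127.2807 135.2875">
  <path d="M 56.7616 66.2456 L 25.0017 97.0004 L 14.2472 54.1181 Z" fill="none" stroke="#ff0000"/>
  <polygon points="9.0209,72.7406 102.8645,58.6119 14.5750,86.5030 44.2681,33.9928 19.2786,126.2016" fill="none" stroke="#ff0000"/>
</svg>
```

G21
G90
G0 X56.7616 Y69.0419
M3 S948
G1 X25.0017 Y38.2871 F1243
G1 X14.2472 Y81.1694
G1 X56.7616 Y69.0419
M5
G0 X9.0209 Y62.5469
M3 S948
G1 X102.8645 Y76.6756 F1243
G1 X14.5750 Y48.7845
G1 X44.2681 Y101.2947
G1 X19.2786 Y9.0859
G1 X9.0209 Y62.5469
M5
G0 X0.0000 Y0.0000

Since the viewBox matches the mm dimensions, user units are millimetres directly. The only transform is the Y-flip y_m = 135.2875 − y_svg.

Shape 1 is a regular polygon drawn with `<path>`. Its stroke #ff0000 means cut at S948, F1243. After flipping Y the toolpath is (56.7616,69.0419) → (25.0017,38.2871) → (14.2472,81.1694) → (56.7616,69.0419), returning to the start.

Shape 2 is a closed polygon drawn with `<polygon>`. Its stroke #ff0000 means cut at S948, F1243. After flipping Y the toolpath is (9.0209,62.5469) → (102.8645,76.6756) → (14.5750,48.7845) → (44.2681,101.2947) → (19.2786,9.0859) → (9.0209,62.5469), returning to the start.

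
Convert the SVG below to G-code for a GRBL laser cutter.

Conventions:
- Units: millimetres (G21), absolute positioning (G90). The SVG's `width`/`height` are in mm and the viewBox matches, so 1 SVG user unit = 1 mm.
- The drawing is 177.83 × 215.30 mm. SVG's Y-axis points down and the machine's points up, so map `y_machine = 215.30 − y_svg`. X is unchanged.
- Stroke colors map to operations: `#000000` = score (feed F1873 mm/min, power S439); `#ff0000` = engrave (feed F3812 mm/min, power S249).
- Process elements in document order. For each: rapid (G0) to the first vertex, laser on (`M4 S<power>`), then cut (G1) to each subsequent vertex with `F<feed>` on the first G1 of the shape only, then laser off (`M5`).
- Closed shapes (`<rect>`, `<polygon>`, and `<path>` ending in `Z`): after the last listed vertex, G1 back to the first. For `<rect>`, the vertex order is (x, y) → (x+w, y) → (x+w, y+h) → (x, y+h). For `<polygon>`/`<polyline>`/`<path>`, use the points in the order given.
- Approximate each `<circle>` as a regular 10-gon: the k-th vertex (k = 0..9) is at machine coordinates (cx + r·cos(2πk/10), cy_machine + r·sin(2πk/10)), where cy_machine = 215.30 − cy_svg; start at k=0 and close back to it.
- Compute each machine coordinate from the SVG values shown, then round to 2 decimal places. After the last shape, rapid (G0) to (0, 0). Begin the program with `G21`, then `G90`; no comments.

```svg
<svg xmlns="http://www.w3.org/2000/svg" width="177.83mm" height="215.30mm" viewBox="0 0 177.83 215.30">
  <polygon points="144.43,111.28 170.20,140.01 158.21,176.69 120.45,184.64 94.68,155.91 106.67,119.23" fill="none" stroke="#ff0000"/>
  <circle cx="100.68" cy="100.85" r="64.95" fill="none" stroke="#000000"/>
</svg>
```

Since the viewBox matches the mm dimensions, user units are millimetres directly. The only transform is the Y-flip y_m = 215.30 − y_svg.

Shape 1 is a regular polygon drawn with `<polygon>`. Its stroke #ff0000 means engrave at S249, F3812. After flipping Y the toolpath is (144.43,104.02) → (170.20,75.29) → (158.21,38.61) → (120.45,30.66) → (94.68,59.39) → (106.67,96.07) → (144.43,104.02), returning to the start.

Shape 2 is a circle drawn with `<circle>`. Its stroke #000000 means score at S439, F1873. After flipping Y the toolpath is (165.63,114.45) → (153.23,152.63) → (120.75,176.22) → (80.61,176.22) → (48.13,152.63) → (35.73,114.45) → (48.13,76.27) → (80.61,52.68) → (120.75,52.68) → (153.23,76.27) → (165.63,114.45), returning to the start.

G21
G90
G0 X144.43 Y104.02
M4 S249
G1 X170.20 Y75.29 F3812
G1 X158.21 Y38.61
G1 X120.45 Y30.66
G1 X94.68 Y59.39
G1 X106.67 Y96.07
G1 X144.43 Y104.02
M5
G0 X165.63 Y114.45
M4 S439
G1 X153.23 Y152.63 F1873
G1 X120.75 Y176.22
G1 X80.61 Y176.22
G1 X48.13 Y152.63
G1 X35.73 Y114.45
G1 X48.13 Y76.27
G1 X80.61 Y52.68
G1 X120.75 Y52.68
G1 X153.23 Y76.27
G1 X165.63 Y114.45
M5
G0 X0.00 Y0.00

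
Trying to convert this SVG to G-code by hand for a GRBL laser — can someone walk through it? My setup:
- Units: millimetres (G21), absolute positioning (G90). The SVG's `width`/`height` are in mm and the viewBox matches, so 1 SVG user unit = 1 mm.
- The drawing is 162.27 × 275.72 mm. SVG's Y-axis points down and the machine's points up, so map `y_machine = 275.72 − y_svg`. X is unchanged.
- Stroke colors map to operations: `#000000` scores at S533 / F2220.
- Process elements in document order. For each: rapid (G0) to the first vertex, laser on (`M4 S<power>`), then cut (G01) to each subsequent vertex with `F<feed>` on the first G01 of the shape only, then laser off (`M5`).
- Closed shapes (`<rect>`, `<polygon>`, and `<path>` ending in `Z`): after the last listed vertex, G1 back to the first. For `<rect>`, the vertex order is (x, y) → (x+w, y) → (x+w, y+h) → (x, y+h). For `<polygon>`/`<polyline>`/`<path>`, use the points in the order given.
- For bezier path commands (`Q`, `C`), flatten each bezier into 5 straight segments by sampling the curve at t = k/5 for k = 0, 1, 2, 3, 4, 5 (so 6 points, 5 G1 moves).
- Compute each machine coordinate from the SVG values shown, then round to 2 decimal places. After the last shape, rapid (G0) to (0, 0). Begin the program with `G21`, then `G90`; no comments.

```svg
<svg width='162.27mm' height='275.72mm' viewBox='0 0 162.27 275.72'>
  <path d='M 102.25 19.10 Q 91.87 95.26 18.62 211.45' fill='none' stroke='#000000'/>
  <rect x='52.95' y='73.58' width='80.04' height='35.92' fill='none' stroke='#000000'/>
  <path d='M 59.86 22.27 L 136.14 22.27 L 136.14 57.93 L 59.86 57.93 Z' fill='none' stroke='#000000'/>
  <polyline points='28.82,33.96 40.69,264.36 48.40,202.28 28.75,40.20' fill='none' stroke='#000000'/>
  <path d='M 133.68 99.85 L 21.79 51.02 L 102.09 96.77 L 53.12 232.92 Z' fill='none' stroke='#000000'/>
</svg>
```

Since the viewBox matches the mm dimensions, user units are millimetres directly. The only transform is the Y-flip y_m = 275.72 − y_svg.

Shape 1 is a quadratic bezier drawn with `<path>`. Its stroke #000000 means score at S533, F2220. After flipping Y the toolpath is (102.25,256.62) → (95.58,224.55) → (83.89,189.29) → (67.16,150.82) → (45.41,109.14) → (18.62,64.27).

Shape 2 is a rectangle drawn with `<rect>`. Its stroke #000000 means score at S533, F2220. After flipping Y the toolpath is (52.95,202.14) → (132.99,202.14) → (132.99,166.22) → (52.95,166.22) → (52.95,202.14), returning to the start.

Shape 3 is a rectangle drawn with `<path>`. Its stroke #000000 means score at S533, F2220. After flipping Y the toolpath is (59.86,253.45) → (136.14,253.45) → (136.14,217.79) → (59.86,217.79) → (59.86,253.45), returning to the start.

Shape 4 is a open polyline drawn with `<polyline>`. Its stroke #000000 means score at S533, F2220. After flipping Y the toolpath is (28.82,241.76) → (40.69,11.36) → (48.40,73.44) → (28.75,235.52).

Shape 5 is a closed polygon drawn with `<path>`. Its stroke #000000 means score at S533, F2220. After flipping Y the toolpath is (133.68,175.87) → (21.79,224.70) → (102.09,178.95) → (53.12,42.80) → (133.68,175.87), returning to the start.

G21
G90
G0 X102.25 Y256.62
M4 S533
G01 X95.58 Y224.55 F2220
G01 X83.89 Y189.29
G01 X67.16 Y150.82
G01 X45.41 Y109.14
G01 X18.62 Y64.27
M5
G0 X52.95 Y202.14
M4 S533
G01 X132.99 Y202.14 F2220
G01 X132.99 Y166.22
G01 X52.95 Y166.22
G01 X52.95 Y202.14
M5
G0 X59.86 Y253.45
M4 S533
G01 X136.14 Y253.45 F2220
G01 X136.14 Y217.79
G01 X59.86 Y217.79
G01 X59.86 Y253.45
M5
G0 X28.82 Y241.76
M4 S533
G01 X40.69 Y11.36 F2220
G01 X48.40 Y73.44
G01 X28.75 Y235.52
M5
G0 X133.68 Y175.87
M4 S533
G01 X21.79 Y224.70 F2220
G01 X102.09 Y178.95
G01 X53.12 Y42.80
G01 X133.68 Y175.87
M5
G0 X0.00 Y0.00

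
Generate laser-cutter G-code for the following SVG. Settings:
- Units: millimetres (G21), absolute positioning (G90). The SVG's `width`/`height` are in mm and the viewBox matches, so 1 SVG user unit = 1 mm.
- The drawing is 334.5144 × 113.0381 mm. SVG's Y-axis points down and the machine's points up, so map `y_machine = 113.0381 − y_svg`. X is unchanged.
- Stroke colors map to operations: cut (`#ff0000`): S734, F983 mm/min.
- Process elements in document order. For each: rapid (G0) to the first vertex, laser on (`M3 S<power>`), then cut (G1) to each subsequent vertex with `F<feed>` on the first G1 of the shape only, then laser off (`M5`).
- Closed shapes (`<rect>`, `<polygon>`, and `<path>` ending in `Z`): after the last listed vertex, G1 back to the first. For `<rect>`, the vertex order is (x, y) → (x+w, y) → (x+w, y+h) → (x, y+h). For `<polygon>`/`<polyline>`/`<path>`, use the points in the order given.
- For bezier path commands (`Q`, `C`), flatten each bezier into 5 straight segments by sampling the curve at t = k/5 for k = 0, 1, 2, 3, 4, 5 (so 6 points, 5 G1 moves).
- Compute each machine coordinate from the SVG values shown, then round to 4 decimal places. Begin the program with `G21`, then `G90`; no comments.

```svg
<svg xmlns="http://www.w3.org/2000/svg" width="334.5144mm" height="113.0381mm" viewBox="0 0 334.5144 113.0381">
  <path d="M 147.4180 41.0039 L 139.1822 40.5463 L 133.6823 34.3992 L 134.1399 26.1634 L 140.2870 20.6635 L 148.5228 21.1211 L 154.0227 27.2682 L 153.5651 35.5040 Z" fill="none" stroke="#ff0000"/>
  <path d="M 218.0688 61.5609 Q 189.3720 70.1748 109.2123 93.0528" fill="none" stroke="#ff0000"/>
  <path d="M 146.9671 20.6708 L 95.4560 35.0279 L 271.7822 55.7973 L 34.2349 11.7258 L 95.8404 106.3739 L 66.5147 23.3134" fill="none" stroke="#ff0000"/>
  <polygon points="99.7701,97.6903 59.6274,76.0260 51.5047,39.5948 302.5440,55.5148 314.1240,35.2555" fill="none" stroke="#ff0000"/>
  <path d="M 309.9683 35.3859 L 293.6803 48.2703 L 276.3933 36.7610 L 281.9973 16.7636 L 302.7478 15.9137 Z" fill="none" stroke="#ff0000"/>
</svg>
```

viewBox `0 0 334.5144 113.0381` with mm width/height → 1 unit = 1 mm. Flip: y_m = 113.0381 − y_svg.

**Shape 1** — `<path>` regular polygon, stroke `#ff0000` → cut (S734, F983). Machine vertices: (147.4180,72.0342) → (139.1822,72.4918) → (133.6823,78.6389) → (134.1399,86.8747) → (140.2870,92.3746) → (148.5228,91.9170) → (154.0227,85.7699) → (153.5651,77.5341) → (147.4180,72.0342). Closed: final G1 returns to the first vertex.

**Shape 2** — `<path>` quadratic bezier, stroke `#ff0000` → cut (S734, F983). Control points (SVG): P0=(218.0688,61.5609), P1=(189.3720,70.1748), P2=(109.2123,93.0528); sampled at t=k/5. Machine vertices: (218.0688,51.4772) → (204.5316,47.4611) → (186.8773,42.3038) → (165.1060,36.0054) → (139.2177,28.5659) → (109.2123,19.9853). Open path.

**Shape 3** — `<path>` open polyline, stroke `#ff0000` → cut (S734, F983). Machine vertices: (146.9671,92.3673) → (95.4560,78.0102) → (271.7822,57.2408) → (34.2349,101.3123) → (95.8404,6.6642) → (66.5147,89.7247). Open path.

**Shape 4** — `<polygon>` closed polygon, stroke `#ff0000` → cut (S734, F983). Machine vertices: (99.7701,15.3478) → (59.6274,37.0121) → (51.5047,73.4433) → (302.5440,57.5233) → (314.1240,77.7826) → (99.7701,15.3478). Closed: final G1 returns to the first vertex.

**Shape 5** — `<path>` regular polygon, stroke `#ff0000` → cut (S734, F983). Machine vertices: (309.9683,77.6522) → (293.6803,64.7678) → (276.3933,76.2771) → (281.9973,96.2745) → (302.7478,97.1244) → (309.9683,77.6522). Closed: final G1 returns to the first vertex.

G21
G90
G0 X147.4180 Y72.0342
M3 S734
G1 X139.1822 Y72.4918 F983
G1 X133.6823 Y78.6389
G1 X134.1399 Y86.8747
G1 X140.2870 Y92.3746
G1 X148.5228 Y91.9170
G1 X154.0227 Y85.7699
G1 X153.5651 Y77.5341
G1 X147.4180 Y72.0342
M5
G0 X218.0688 Y51.4772
M3 S734
G1 X204.5316 Y47.4611 F983
G1 X186.8773 Y42.3038
G1 X165.1060 Y36.0054
G1 X139.2177 Y28.5659
G1 X109.2123 Y19.9853
M5
G0 X146.9671 Y92.3673
M3 S734
G1 X95.4560 Y78.0102 F983
G1 X271.7822 Y57.2408
G1 X34.2349 Y101.3123
G1 X95.8404 Y6.6642
G1 X66.5147 Y89.7247
M5
G0 X99.7701 Y15.3478
M3 S734
G1 X59.6274 Y37.0121 F983
G1 X51.5047 Y73.4433
G1 X302.5440 Y57.5233
G1 X314.1240 Y77.7826
G1 X99.7701 Y15.3478
M5
G0 X309.9683 Y77.6522
M3 S734
G1 X293.6803 Y64.7678 F983
G1 X276.3933 Y76.2771
G1 X281.9973 Y96.2745
G1 X302.7478 Y97.1244
G1 X309.9683 Y77.6522
M5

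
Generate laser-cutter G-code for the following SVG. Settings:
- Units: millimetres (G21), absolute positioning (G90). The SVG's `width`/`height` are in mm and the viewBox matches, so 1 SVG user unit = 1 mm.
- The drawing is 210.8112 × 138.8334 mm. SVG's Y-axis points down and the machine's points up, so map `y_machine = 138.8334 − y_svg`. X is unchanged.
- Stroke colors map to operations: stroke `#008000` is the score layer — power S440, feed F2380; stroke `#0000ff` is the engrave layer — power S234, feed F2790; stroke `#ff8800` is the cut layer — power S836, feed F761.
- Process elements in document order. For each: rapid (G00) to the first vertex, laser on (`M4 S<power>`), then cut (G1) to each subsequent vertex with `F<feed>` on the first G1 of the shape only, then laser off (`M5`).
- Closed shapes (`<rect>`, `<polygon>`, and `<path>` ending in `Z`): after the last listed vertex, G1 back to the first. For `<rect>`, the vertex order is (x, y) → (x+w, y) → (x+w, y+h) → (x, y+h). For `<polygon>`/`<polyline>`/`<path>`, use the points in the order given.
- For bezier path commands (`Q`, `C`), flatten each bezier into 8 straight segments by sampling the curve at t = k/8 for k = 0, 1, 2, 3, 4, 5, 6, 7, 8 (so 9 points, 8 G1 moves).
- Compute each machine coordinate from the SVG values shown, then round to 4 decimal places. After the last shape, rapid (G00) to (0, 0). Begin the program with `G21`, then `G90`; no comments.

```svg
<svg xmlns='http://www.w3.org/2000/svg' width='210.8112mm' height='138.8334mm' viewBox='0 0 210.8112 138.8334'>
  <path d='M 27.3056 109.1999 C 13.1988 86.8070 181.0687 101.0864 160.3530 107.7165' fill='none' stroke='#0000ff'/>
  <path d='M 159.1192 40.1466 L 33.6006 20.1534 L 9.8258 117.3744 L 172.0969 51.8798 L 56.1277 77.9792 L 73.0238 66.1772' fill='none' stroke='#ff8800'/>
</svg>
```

viewBox `0 0 210.8112 138.8334` with mm width/height → 1 unit = 1 mm. Flip: y_m = 138.8334 − y_svg.

**Shape 1** — `<path>` cubic bezier, stroke `#0000ff` → engrave (S234, F2790). Control points (SVG): P0=(27.3056,109.1999), P1=(13.1988,86.8070), P2=(181.0687,101.0864), P3=(160.3530,107.7165); sampled at t=k/8. Machine vertices: (27.3056,29.6335) → (29.8220,36.3984) → (45.0561,40.2446) → (68.6655,41.6917) → (96.3076,41.2588) → (123.6400,39.4655) → (146.3200,36.8312) → (160.0052,33.8752) → (160.3530,31.1169). Open path.

**Shape 2** — `<path>` open polyline, stroke `#ff8800` → cut (S836, F761). Machine vertices: (159.1192,98.6868) → (33.6006,118.6800) → (9.8258,21.4590) → (172.0969,86.9536) → (56.1277,60.8542) → (73.0238,72.6562). Open path.

G21
G90
G00 X27.3056 Y29.6335
M4 S234
G1 X29.8220 Y36.3984 F2790
G1 X45.0561 Y40.2446
G1 X68.6655 Y41.6917
G1 X96.3076 Y41.2588
G1 X123.6400 Y39.4655
G1 X146.3200 Y36.8312
G1 X160.0052 Y33.8752
G1 X160.3530 Y31.1169
M5
G00 X159.1192 Y98.6868
M4 S836
G1 X33.6006 Y118.6800 F761
G1 X9.8258 Y21.4590
G1 X172.0969 Y86.9536
G1 X56.1277 Y60.8542
G1 X73.0238 Y72.6562
M5
G00 X0.0000 Y0.0000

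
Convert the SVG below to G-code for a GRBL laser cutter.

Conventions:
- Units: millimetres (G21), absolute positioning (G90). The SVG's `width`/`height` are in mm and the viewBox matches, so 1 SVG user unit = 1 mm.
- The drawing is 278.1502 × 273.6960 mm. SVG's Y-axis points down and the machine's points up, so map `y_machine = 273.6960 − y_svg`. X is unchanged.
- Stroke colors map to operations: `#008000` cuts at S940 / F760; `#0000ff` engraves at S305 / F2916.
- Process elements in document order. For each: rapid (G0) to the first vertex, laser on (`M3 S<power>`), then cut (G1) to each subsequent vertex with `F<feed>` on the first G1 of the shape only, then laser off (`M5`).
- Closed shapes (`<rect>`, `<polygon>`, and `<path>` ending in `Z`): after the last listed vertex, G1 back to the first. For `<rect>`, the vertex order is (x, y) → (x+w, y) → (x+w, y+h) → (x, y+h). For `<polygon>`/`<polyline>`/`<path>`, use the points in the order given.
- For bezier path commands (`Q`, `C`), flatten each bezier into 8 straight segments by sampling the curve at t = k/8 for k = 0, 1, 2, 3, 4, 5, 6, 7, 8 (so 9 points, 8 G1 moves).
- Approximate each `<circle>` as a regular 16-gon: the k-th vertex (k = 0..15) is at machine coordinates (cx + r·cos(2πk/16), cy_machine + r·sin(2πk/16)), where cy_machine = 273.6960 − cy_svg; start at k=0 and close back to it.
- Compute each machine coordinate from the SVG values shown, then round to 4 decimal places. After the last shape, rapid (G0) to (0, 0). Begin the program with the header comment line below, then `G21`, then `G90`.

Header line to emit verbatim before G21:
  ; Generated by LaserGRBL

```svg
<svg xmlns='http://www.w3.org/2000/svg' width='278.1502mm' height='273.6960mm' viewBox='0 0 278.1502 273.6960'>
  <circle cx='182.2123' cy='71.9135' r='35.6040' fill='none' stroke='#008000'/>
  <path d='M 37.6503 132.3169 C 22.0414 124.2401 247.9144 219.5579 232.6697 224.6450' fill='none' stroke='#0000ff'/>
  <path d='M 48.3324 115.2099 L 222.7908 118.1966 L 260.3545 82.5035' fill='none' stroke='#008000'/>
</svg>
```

; Generated by LaserGRBL
G21
G90
G0 X217.8163 Y201.7825
M3 S940
G1 X215.1061 Y215.4076 F760
G1 X207.3881 Y226.9583
G1 X195.8374 Y234.6763
G1 X182.2123 Y237.3865
G1 X168.5872 Y234.6763
G1 X157.0365 Y226.9583
G1 X149.3185 Y215.4076
G1 X146.6083 Y201.7825
G1 X149.3185 Y188.1574
G1 X157.0365 Y176.6067
G1 X168.5872 Y168.8887
G1 X182.2123 Y166.1785
G1 X195.8374 Y168.8887
G1 X207.3881 Y176.6067
G1 X215.1061 Y188.1574
G1 X217.8163 Y201.7825
M5
G0 X37.6503 Y141.3791
M3 S305
G1 X42.1738 Y139.9395 F2916
G1 X63.6809 Y131.0756
G1 X96.5159 Y117.0566
G1 X135.0234 Y100.1515
G1 X173.5480 Y82.6294
G1 X206.4343 Y66.7592
G1 X228.0266 Y54.8101
G1 X232.6697 Y49.0510
M5
G0 X48.3324 Y158.4861
M3 S940
G1 X222.7908 Y155.4994 F760
G1 X260.3545 Y191.1925
M5
G0 X0.0000 Y0.0000

Since the viewBox matches the mm dimensions, user units are millimetres directly. The only transform is the Y-flip y_m = 273.6960 − y_svg.

Shape 1 is a circle drawn with `<circle>`. Its stroke #008000 means cut at S940, F760. After flipping Y the toolpath is (217.8163,201.7825) → (215.1061,215.4076) → (207.3881,226.9583) → (195.8374,234.6763) → (182.2123,237.3865) → (168.5872,234.6763) → (157.0365,226.9583) → (149.3185,215.4076) → (146.6083,201.7825) → (149.3185,188.1574) → (157.0365,176.6067) → (168.5872,168.8887) → (182.2123,166.1785) → (195.8374,168.8887) → (207.3881,176.6067) → (215.1061,188.1574) → (217.8163,201.7825), returning to the start.

Shape 2 is a cubic bezier drawn with `<path>`. Its stroke #0000ff means engrave at S305, F2916. After flipping Y the toolpath is (37.6503,141.3791) → (42.1738,139.9395) → (63.6809,131.0756) → (96.5159,117.0566) → (135.0234,100.1515) → (173.5480,82.6294) → (206.4343,66.7592) → (228.0266,54.8101) → (232.6697,49.0510).

Shape 3 is a open polyline drawn with `<path>`. Its stroke #008000 means cut at S940, F760. After flipping Y the toolpath is (48.3324,158.4861) → (222.7908,155.4994) → (260.3545,191.1925).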